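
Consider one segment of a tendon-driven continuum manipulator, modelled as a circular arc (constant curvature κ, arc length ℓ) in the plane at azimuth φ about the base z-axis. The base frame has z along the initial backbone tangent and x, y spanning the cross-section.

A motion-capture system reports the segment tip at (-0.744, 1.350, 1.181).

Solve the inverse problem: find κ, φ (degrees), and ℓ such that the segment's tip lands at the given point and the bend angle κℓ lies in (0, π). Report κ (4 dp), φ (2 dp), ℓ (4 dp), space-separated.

0.8176 118.86 2.2433

ρ = √(x²+y²) = √(-0.744² + 1.350²) = 1.54144
φ = atan2(y, x) mod 360° = atan2(1.350, -0.744) = 118.8596°
|p|² = ρ² + z² = 1.54144² + 1.181² = 3.77080
κ = 2ρ / |p|² = 2×1.54144 / 3.77080 = 0.81757
θ = 2·atan2(ρ, z) = 2·atan2(1.54144, 1.181) = 1.83406 rad
ℓ = θ/κ = 1.83406/0.81757 = 2.24331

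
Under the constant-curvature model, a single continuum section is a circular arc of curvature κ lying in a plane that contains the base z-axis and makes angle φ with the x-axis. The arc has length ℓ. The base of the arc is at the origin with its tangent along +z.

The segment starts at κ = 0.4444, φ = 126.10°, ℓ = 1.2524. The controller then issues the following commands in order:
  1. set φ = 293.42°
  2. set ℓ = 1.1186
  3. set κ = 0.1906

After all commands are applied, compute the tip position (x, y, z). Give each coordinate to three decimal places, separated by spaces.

0.047 -0.109 1.110

initial: κ=0.4444, φ=126.10°, ℓ=1.2524
cmd 1: set φ=293.42° → (κ,φ,ℓ)=(0.4444,293.42°,1.2524) → tip=(0.1350,-0.3116,1.1887)
cmd 2: set ℓ=1.1186 → (κ,φ,ℓ)=(0.4444,293.42°,1.1186) → tip=(0.1083,-0.2499,1.0731)
cmd 3: set κ=0.1906 → (κ,φ,ℓ)=(0.1906,293.42°,1.1186) → tip=(0.0472,-0.1090,1.1101)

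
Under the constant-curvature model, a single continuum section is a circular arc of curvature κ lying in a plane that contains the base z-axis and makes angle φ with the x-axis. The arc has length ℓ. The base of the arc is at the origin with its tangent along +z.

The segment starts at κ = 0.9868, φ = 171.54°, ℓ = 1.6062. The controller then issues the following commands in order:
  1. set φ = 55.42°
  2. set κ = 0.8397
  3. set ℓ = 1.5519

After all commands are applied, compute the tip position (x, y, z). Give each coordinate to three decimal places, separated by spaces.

initial: κ=0.9868, φ=171.54°, ℓ=1.6062
cmd 1: set φ=55.42° → (κ,φ,ℓ)=(0.9868,55.42°,1.6062) → tip=(0.5833,0.8462,1.0133)
cmd 2: set κ=0.8397 → (κ,φ,ℓ)=(0.8397,55.42°,1.6062) → tip=(0.5270,0.7646,1.1617)
cmd 3: set ℓ=1.5519 → (κ,φ,ℓ)=(0.8397,55.42°,1.5519) → tip=(0.4971,0.7212,1.1485)

0.497 0.721 1.148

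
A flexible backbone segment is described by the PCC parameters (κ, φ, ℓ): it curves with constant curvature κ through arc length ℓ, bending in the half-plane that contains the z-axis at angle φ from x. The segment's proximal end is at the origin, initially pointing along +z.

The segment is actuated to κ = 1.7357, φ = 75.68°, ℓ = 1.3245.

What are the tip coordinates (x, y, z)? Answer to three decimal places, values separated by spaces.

θ = κ·ℓ = 1.7357 × 1.3245 = 2.29893 rad
ρ = (1 − cos θ)/κ = (1 − -0.66548)/1.7357 = 0.95954
z = sin θ / κ = 0.74641/1.7357 = 0.43004
x = ρ cos φ = 0.95954 × cos(75.68°) = 0.23733
y = ρ sin φ = 0.95954 × sin(75.68°) = 0.92973

0.237 0.930 0.430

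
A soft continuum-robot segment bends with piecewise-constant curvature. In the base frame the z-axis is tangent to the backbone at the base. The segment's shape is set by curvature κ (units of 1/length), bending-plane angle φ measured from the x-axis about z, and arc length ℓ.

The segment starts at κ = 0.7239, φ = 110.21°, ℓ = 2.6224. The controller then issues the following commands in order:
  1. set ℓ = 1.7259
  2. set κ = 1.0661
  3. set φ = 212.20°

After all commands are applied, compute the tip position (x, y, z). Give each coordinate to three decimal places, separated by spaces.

-1.005 -0.633 0.904

initial: κ=0.7239, φ=110.21°, ℓ=2.6224
cmd 1: set ℓ=1.7259 → (κ,φ,ℓ)=(0.7239,110.21°,1.7259) → tip=(-0.3265,0.8868,1.3107)
cmd 2: set κ=1.0661 → (κ,φ,ℓ)=(1.0661,110.21°,1.7259) → tip=(-0.4102,1.1143,0.9042)
cmd 3: set φ=212.20° → (κ,φ,ℓ)=(1.0661,212.20°,1.7259) → tip=(-1.0048,-0.6328,0.9042)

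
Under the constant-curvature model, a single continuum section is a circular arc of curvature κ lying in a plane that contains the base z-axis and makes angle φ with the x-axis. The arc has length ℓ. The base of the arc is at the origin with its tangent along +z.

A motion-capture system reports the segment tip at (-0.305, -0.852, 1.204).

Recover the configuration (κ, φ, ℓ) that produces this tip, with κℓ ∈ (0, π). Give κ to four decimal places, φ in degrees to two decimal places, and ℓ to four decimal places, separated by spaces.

0.7978 250.30 1.6157

ρ = √(x²+y²) = √(-0.305² + -0.852²) = 0.90495
φ = atan2(y, x) mod 360° = atan2(-0.852, -0.305) = 250.3036°
|p|² = ρ² + z² = 0.90495² + 1.204² = 2.26854
κ = 2ρ / |p|² = 2×0.90495 / 2.26854 = 0.79782
θ = 2·atan2(ρ, z) = 2·atan2(0.90495, 1.204) = 1.28907 rad
ℓ = θ/κ = 1.28907/0.79782 = 1.61574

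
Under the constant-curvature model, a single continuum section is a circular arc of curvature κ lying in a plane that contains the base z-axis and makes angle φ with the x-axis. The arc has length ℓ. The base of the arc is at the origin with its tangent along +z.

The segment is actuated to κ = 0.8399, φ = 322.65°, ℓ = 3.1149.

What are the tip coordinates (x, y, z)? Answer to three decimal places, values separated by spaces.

θ = κ·ℓ = 0.8399 × 3.1149 = 2.61620 rad
ρ = (1 − cos θ)/κ = (1 − -0.86513)/0.8399 = 2.22066
z = sin θ / κ = 0.50155/0.8399 = 0.59715
x = ρ cos φ = 2.22066 × cos(322.65°) = 1.76530
y = ρ sin φ = 2.22066 × sin(322.65°) = -1.34723

1.765 -1.347 0.597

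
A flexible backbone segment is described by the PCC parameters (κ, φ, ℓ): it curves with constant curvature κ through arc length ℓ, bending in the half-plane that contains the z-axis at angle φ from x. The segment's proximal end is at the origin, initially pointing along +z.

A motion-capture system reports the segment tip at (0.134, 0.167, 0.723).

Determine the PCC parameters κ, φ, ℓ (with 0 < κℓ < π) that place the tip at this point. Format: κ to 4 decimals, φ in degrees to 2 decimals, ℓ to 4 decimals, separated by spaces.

0.7532 51.26 0.7646

ρ = √(x²+y²) = √(0.134² + 0.167²) = 0.21411
φ = atan2(y, x) mod 360° = atan2(0.167, 0.134) = 51.2566°
|p|² = ρ² + z² = 0.21411² + 0.723² = 0.56857
κ = 2ρ / |p|² = 2×0.21411 / 0.56857 = 0.75316
θ = 2·atan2(ρ, z) = 2·atan2(0.21411, 0.723) = 0.57584 rad
ℓ = θ/κ = 0.57584/0.75316 = 0.76456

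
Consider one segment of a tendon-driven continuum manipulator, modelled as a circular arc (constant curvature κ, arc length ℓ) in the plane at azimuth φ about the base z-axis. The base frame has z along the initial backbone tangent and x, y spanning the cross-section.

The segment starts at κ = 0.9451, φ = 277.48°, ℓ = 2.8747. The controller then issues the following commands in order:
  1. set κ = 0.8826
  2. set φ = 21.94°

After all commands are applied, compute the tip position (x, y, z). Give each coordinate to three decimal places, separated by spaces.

1.916 0.772 0.644

initial: κ=0.9451, φ=277.48°, ℓ=2.8747
cmd 1: set κ=0.8826 → (κ,φ,ℓ)=(0.8826,277.48°,2.8747) → tip=(0.2689,-2.0477,0.6438)
cmd 2: set φ=21.94° → (κ,φ,ℓ)=(0.8826,21.94°,2.8747) → tip=(1.9157,0.7717,0.6438)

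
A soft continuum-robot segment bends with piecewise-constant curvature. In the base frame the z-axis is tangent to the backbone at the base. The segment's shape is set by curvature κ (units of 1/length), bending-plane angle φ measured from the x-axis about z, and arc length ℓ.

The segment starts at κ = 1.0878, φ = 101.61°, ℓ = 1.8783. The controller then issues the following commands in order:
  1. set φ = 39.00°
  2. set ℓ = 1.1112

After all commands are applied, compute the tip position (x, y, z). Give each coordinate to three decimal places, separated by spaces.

0.461 0.374 0.860

initial: κ=1.0878, φ=101.61°, ℓ=1.8783
cmd 1: set φ=39.00° → (κ,φ,ℓ)=(1.0878,39.00°,1.8783) → tip=(1.0395,0.8418,0.8186)
cmd 2: set ℓ=1.1112 → (κ,φ,ℓ)=(1.0878,39.00°,1.1112) → tip=(0.4614,0.3736,0.8597)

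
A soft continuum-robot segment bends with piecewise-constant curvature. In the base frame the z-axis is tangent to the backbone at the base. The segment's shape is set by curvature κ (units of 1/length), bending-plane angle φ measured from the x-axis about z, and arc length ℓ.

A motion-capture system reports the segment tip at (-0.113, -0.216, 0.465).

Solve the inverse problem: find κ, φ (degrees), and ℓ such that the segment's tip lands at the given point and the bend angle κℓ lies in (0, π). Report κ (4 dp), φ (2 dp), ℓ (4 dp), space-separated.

1.7687 242.38 0.5460

ρ = √(x²+y²) = √(-0.113² + -0.216²) = 0.24377
φ = atan2(y, x) mod 360° = atan2(-0.216, -0.113) = 242.3838°
|p|² = ρ² + z² = 0.24377² + 0.465² = 0.27565
κ = 2ρ / |p|² = 2×0.24377 / 0.27565 = 1.76871
θ = 2·atan2(ρ, z) = 2·atan2(0.24377, 0.465) = 0.96570 rad
ℓ = θ/κ = 0.96570/1.76871 = 0.54599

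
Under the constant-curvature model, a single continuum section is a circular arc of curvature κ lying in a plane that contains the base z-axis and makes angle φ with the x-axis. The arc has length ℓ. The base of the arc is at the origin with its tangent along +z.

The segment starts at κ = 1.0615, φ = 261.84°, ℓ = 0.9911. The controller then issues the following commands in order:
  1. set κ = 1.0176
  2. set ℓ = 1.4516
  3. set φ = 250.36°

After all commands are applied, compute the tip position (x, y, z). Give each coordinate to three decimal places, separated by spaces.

-0.299 -0.839 0.978

initial: κ=1.0615, φ=261.84°, ℓ=0.9911
cmd 1: set κ=1.0176 → (κ,φ,ℓ)=(1.0176,261.84°,0.9911) → tip=(-0.0651,-0.4542,0.8314)
cmd 2: set ℓ=1.4516 → (κ,φ,ℓ)=(1.0176,261.84°,1.4516) → tip=(-0.1264,-0.8818,0.9784)
cmd 3: set φ=250.36° → (κ,φ,ℓ)=(1.0176,250.36°,1.4516) → tip=(-0.2994,-0.8390,0.9784)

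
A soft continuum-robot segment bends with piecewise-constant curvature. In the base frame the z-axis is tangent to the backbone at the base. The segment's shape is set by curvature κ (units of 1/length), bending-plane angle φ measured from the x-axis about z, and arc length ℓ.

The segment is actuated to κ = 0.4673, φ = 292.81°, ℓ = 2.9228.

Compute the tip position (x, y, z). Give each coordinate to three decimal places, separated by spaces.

0.661 -1.571 2.095

θ = κ·ℓ = 0.4673 × 2.9228 = 1.36582 rad
ρ = (1 − cos θ)/κ = (1 − 0.20354)/0.4673 = 1.70439
z = sin θ / κ = 0.97907/0.4673 = 2.09516
x = ρ cos φ = 1.70439 × cos(292.81°) = 0.66075
y = ρ sin φ = 1.70439 × sin(292.81°) = -1.57110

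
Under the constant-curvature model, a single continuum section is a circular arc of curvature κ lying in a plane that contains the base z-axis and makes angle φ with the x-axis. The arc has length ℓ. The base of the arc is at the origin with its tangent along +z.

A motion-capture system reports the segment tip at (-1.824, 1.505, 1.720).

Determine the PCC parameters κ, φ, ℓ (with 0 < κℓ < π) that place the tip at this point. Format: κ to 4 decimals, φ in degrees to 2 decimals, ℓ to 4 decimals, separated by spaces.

ρ = √(x²+y²) = √(-1.824² + 1.505²) = 2.36474
φ = atan2(y, x) mod 360° = atan2(1.505, -1.824) = 140.4736°
|p|² = ρ² + z² = 2.36474² + 1.720² = 8.55040
κ = 2ρ / |p|² = 2×2.36474 / 8.55040 = 0.55313
θ = 2·atan2(ρ, z) = 2·atan2(2.36474, 1.720) = 1.88390 rad
ℓ = θ/κ = 1.88390/0.55313 = 3.40588

0.5531 140.47 3.4059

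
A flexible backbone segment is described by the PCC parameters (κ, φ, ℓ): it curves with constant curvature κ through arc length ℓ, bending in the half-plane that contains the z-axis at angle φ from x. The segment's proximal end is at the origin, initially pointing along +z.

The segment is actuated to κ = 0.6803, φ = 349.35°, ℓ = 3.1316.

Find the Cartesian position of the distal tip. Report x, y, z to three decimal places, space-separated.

θ = κ·ℓ = 0.6803 × 3.1316 = 2.13043 rad
ρ = (1 − cos θ)/κ = (1 − -0.53087)/0.6803 = 2.25029
z = sin θ / κ = 0.84745/0.6803 = 1.24570
x = ρ cos φ = 2.25029 × cos(349.35°) = 2.21153
y = ρ sin φ = 2.25029 × sin(349.35°) = -0.41587

2.212 -0.416 1.246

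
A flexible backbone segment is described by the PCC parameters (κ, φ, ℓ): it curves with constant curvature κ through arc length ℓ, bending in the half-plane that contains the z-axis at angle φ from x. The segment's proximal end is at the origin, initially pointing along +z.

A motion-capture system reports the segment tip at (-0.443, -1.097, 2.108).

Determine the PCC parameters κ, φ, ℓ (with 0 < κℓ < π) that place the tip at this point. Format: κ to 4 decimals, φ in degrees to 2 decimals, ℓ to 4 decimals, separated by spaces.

ρ = √(x²+y²) = √(-0.443² + -1.097²) = 1.18307
φ = atan2(y, x) mod 360° = atan2(-1.097, -0.443) = 248.0097°
|p|² = ρ² + z² = 1.18307² + 2.108² = 5.84332
κ = 2ρ / |p|² = 2×1.18307 / 5.84332 = 0.40493
θ = 2·atan2(ρ, z) = 2·atan2(1.18307, 2.108) = 1.02285 rad
ℓ = θ/κ = 1.02285/0.40493 = 2.52598

0.4049 248.01 2.5260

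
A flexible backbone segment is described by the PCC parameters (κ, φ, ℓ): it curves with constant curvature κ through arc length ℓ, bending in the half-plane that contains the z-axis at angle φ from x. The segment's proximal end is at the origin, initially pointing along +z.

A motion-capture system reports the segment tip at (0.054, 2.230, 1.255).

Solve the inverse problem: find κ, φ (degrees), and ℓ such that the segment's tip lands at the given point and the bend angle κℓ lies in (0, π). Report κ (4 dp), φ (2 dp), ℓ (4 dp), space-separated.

ρ = √(x²+y²) = √(0.054² + 2.230²) = 2.23065
φ = atan2(y, x) mod 360° = atan2(2.230, 0.054) = 88.6128°
|p|² = ρ² + z² = 2.23065² + 1.255² = 6.55084
κ = 2ρ / |p|² = 2×2.23065 / 6.55084 = 0.68103
θ = 2·atan2(ρ, z) = 2·atan2(2.23065, 1.255) = 2.11664 rad
ℓ = θ/κ = 2.11664/0.68103 = 3.10800

0.6810 88.61 3.1080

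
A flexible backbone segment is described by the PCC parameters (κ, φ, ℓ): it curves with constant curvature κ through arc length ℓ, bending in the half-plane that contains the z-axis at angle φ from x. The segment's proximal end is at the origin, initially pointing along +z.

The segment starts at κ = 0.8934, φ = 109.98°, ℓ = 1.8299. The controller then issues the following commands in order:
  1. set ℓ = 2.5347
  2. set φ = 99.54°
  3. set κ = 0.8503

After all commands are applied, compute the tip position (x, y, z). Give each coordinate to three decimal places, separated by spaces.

-0.302 1.800 0.981

initial: κ=0.8934, φ=109.98°, ℓ=1.8299
cmd 1: set ℓ=2.5347 → (κ,φ,ℓ)=(0.8934,109.98°,2.5347) → tip=(-0.6270,1.7246,0.8606)
cmd 2: set φ=99.54° → (κ,φ,ℓ)=(0.8934,99.54°,2.5347) → tip=(-0.3041,1.8096,0.8606)
cmd 3: set κ=0.8503 → (κ,φ,ℓ)=(0.8503,99.54°,2.5347) → tip=(-0.3025,1.7997,0.9808)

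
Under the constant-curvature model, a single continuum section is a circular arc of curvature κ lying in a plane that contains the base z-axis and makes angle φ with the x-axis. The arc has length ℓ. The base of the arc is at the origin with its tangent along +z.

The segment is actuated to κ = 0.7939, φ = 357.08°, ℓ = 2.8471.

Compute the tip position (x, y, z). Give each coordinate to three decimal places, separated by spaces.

θ = κ·ℓ = 0.7939 × 2.8471 = 2.26031 rad
ρ = (1 − cos θ)/κ = (1 − -0.63616)/0.7939 = 2.06092
z = sin θ / κ = 0.77155/0.7939 = 0.97185
x = ρ cos φ = 2.06092 × cos(357.08°) = 2.05824
y = ρ sin φ = 2.06092 × sin(357.08°) = -0.10499

2.058 -0.105 0.972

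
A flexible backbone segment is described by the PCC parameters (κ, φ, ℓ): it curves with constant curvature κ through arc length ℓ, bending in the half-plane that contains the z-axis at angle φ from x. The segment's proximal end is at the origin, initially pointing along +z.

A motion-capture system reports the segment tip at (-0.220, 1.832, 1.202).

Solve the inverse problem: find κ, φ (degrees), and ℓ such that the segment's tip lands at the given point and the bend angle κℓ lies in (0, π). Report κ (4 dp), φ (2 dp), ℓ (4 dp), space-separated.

0.7610 96.85 2.6109

ρ = √(x²+y²) = √(-0.220² + 1.832²) = 1.84516
φ = atan2(y, x) mod 360° = atan2(1.832, -0.220) = 96.8477°
|p|² = ρ² + z² = 1.84516² + 1.202² = 4.84943
κ = 2ρ / |p|² = 2×1.84516 / 4.84943 = 0.76098
θ = 2·atan2(ρ, z) = 2·atan2(1.84516, 1.202) = 1.98683 rad
ℓ = θ/κ = 1.98683/0.76098 = 2.61088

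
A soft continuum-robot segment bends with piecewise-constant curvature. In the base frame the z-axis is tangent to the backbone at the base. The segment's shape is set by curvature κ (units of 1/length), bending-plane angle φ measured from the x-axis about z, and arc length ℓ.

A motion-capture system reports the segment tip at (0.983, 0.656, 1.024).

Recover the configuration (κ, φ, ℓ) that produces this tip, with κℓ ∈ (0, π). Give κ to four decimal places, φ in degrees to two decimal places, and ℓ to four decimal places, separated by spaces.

ρ = √(x²+y²) = √(0.983² + 0.656²) = 1.18179
φ = atan2(y, x) mod 360° = atan2(0.656, 0.983) = 33.7170°
|p|² = ρ² + z² = 1.18179² + 1.024² = 2.44520
κ = 2ρ / |p|² = 2×1.18179 / 2.44520 = 0.96662
θ = 2·atan2(ρ, z) = 2·atan2(1.18179, 1.024) = 1.71362 rad
ℓ = θ/κ = 1.71362/0.96662 = 1.77280

0.9666 33.72 1.7728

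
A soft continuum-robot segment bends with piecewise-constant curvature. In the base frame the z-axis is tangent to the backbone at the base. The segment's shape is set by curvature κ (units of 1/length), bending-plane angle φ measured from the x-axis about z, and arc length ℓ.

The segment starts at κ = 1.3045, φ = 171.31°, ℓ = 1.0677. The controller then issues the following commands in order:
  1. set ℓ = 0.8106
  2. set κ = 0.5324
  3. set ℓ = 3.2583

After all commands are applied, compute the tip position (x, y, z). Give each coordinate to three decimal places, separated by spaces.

-2.160 0.330 1.853

initial: κ=1.3045, φ=171.31°, ℓ=1.0677
cmd 1: set ℓ=0.8106 → (κ,φ,ℓ)=(1.3045,171.31°,0.8106) → tip=(-0.3856,0.0589,0.6678)
cmd 2: set κ=0.5324 → (κ,φ,ℓ)=(0.5324,171.31°,0.8106) → tip=(-0.1702,0.0260,0.7857)
cmd 3: set ℓ=3.2583 → (κ,φ,ℓ)=(0.5324,171.31°,3.2583) → tip=(-2.1597,0.3301,1.8531)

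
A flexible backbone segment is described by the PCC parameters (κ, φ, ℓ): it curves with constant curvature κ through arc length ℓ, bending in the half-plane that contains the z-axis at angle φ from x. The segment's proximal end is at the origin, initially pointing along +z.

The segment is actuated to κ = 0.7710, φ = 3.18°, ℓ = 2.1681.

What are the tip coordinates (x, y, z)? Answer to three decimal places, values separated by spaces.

1.425 0.079 1.290

θ = κ·ℓ = 0.7710 × 2.1681 = 1.67161 rad
ρ = (1 − cos θ)/κ = (1 − -0.10064)/0.7710 = 1.42755
z = sin θ / κ = 0.99492/0.7710 = 1.29043
x = ρ cos φ = 1.42755 × cos(3.18°) = 1.42535
y = ρ sin φ = 1.42755 × sin(3.18°) = 0.07919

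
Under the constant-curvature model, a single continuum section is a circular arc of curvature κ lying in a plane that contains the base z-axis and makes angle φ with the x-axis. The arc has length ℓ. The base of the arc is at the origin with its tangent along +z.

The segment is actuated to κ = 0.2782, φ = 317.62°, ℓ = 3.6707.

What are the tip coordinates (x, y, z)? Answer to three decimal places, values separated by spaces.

θ = κ·ℓ = 0.2782 × 3.6707 = 1.02119 rad
ρ = (1 − cos θ)/κ = (1 − 0.52235)/0.2782 = 1.71692
z = sin θ / κ = 0.85273/0.2782 = 3.06517
x = ρ cos φ = 1.71692 × cos(317.62°) = 1.26827
y = ρ sin φ = 1.71692 × sin(317.62°) = -1.15728

1.268 -1.157 3.065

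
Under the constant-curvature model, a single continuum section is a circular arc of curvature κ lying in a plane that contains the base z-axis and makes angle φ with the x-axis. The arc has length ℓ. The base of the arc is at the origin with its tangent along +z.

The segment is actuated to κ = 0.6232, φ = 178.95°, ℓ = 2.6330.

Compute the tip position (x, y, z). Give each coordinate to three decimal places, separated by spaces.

-1.717 0.031 1.601

θ = κ·ℓ = 0.6232 × 2.6330 = 1.64089 rad
ρ = (1 − cos θ)/κ = (1 − -0.07003)/0.6232 = 1.71700
z = sin θ / κ = 0.99754/0.6232 = 1.60068
x = ρ cos φ = 1.71700 × cos(178.95°) = -1.71671
y = ρ sin φ = 1.71700 × sin(178.95°) = 0.03146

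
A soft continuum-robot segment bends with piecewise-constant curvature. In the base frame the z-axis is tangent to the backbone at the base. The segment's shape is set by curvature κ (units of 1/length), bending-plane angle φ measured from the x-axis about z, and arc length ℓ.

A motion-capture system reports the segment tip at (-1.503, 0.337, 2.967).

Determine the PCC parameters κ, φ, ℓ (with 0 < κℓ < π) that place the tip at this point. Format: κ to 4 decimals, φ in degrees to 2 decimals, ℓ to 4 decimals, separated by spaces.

ρ = √(x²+y²) = √(-1.503² + 0.337²) = 1.54032
φ = atan2(y, x) mod 360° = atan2(0.337, -1.503) = 167.3623°
|p|² = ρ² + z² = 1.54032² + 2.967² = 11.17567
κ = 2ρ / |p|² = 2×1.54032 / 11.17567 = 0.27566
θ = 2·atan2(ρ, z) = 2·atan2(1.54032, 2.967) = 0.95770 rad
ℓ = θ/κ = 0.95770/0.27566 = 3.47426

0.2757 167.36 3.4743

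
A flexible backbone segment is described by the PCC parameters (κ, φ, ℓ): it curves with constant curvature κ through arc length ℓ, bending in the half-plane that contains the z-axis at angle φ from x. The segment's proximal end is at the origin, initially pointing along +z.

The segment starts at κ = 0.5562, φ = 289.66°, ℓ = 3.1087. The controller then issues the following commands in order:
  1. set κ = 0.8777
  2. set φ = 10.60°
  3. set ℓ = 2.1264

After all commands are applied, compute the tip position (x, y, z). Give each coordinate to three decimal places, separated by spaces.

initial: κ=0.5562, φ=289.66°, ℓ=3.1087
cmd 1: set κ=0.8777 → (κ,φ,ℓ)=(0.8777,289.66°,3.1087) → tip=(0.7344,-2.0556,0.4574)
cmd 2: set φ=10.60° → (κ,φ,ℓ)=(0.8777,10.60°,3.1087) → tip=(2.1456,0.4015,0.4574)
cmd 3: set ℓ=2.1264 → (κ,φ,ℓ)=(0.8777,10.60°,2.1264) → tip=(1.4461,0.2706,1.0899)

1.446 0.271 1.090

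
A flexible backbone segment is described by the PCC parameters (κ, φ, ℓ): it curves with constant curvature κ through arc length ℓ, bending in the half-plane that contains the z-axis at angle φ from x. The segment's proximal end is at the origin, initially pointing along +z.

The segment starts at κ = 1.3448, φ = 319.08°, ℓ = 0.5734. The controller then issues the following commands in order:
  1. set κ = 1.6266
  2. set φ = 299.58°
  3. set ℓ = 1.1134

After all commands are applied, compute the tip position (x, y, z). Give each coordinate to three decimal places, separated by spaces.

0.376 -0.662 0.597

initial: κ=1.3448, φ=319.08°, ℓ=0.5734
cmd 1: set κ=1.6266 → (κ,φ,ℓ)=(1.6266,319.08°,0.5734) → tip=(0.1878,-0.1628,0.4938)
cmd 2: set φ=299.58° → (κ,φ,ℓ)=(1.6266,299.58°,0.5734) → tip=(0.1227,-0.2162,0.4938)
cmd 3: set ℓ=1.1134 → (κ,φ,ℓ)=(1.6266,299.58°,1.1134) → tip=(0.3757,-0.6619,0.5971)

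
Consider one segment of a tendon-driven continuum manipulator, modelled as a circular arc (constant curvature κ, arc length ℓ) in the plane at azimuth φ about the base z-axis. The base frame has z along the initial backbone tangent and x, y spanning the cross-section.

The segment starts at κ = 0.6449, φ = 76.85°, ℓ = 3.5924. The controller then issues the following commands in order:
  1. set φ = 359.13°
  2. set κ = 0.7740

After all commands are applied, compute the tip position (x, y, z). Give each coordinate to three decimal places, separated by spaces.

2.500 -0.038 0.456

initial: κ=0.6449, φ=76.85°, ℓ=3.5924
cmd 1: set φ=359.13° → (κ,φ,ℓ)=(0.6449,359.13°,3.5924) → tip=(2.6027,-0.0395,1.1389)
cmd 2: set κ=0.7740 → (κ,φ,ℓ)=(0.7740,359.13°,3.5924) → tip=(2.5004,-0.0380,0.4564)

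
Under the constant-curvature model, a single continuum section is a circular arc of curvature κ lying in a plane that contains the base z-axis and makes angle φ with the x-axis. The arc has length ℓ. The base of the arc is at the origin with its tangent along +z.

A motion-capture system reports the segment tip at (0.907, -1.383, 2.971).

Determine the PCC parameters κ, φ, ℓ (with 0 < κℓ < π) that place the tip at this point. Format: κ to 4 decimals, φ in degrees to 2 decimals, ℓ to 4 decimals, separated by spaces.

ρ = √(x²+y²) = √(0.907² + -1.383²) = 1.65389
φ = atan2(y, x) mod 360° = atan2(-1.383, 0.907) = 303.2577°
|p|² = ρ² + z² = 1.65389² + 2.971² = 11.56218
κ = 2ρ / |p|² = 2×1.65389 / 11.56218 = 0.28609
θ = 2·atan2(ρ, z) = 2·atan2(1.65389, 2.971) = 1.01591 rad
ℓ = θ/κ = 1.01591/0.28609 = 3.55107

0.2861 303.26 3.5511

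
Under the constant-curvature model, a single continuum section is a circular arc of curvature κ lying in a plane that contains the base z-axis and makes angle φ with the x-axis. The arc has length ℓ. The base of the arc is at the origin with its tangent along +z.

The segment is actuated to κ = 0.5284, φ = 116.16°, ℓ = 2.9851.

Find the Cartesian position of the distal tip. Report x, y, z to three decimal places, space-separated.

θ = κ·ℓ = 0.5284 × 2.9851 = 1.57733 rad
ρ = (1 − cos θ)/κ = (1 − -0.00653)/0.5284 = 1.90486
z = sin θ / κ = 0.99998/0.5284 = 1.89247
x = ρ cos φ = 1.90486 × cos(116.16°) = -0.83982
y = ρ sin φ = 1.90486 × sin(116.16°) = 1.70974

-0.840 1.710 1.892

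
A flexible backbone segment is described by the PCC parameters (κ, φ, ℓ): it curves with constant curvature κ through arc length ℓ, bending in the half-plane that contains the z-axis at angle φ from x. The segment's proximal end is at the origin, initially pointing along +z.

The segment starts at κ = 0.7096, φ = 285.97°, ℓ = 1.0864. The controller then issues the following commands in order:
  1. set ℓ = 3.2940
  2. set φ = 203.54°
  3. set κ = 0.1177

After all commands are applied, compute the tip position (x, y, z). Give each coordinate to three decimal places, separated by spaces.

-0.578 -0.252 3.212

initial: κ=0.7096, φ=285.97°, ℓ=1.0864
cmd 1: set ℓ=3.2940 → (κ,φ,ℓ)=(0.7096,285.97°,3.2940) → tip=(0.6567,-2.2947,1.0150)
cmd 2: set φ=203.54° → (κ,φ,ℓ)=(0.7096,203.54°,3.2940) → tip=(-2.1882,-0.9533,1.0150)
cmd 3: set κ=0.1177 → (κ,φ,ℓ)=(0.1177,203.54°,3.2940) → tip=(-0.5781,-0.2519,3.2121)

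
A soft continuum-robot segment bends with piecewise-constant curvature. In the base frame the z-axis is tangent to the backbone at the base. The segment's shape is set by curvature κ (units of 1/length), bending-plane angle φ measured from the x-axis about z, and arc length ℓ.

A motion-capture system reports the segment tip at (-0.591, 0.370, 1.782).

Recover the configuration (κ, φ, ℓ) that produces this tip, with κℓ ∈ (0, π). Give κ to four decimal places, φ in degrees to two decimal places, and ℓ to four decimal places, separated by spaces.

0.3808 147.95 1.9587

ρ = √(x²+y²) = √(-0.591² + 0.370²) = 0.69727
φ = atan2(y, x) mod 360° = atan2(0.370, -0.591) = 147.9511°
|p|² = ρ² + z² = 0.69727² + 1.782² = 3.66170
κ = 2ρ / |p|² = 2×0.69727 / 3.66170 = 0.38084
θ = 2·atan2(ρ, z) = 2·atan2(0.69727, 1.782) = 0.74594 rad
ℓ = θ/κ = 0.74594/0.38084 = 1.95865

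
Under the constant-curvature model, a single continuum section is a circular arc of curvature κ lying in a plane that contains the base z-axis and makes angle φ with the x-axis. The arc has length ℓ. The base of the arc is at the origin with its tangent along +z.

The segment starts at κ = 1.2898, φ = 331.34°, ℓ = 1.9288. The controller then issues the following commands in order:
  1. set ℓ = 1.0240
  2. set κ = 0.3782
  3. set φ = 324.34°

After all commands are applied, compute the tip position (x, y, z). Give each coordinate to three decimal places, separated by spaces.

0.159 -0.114 0.999

initial: κ=1.2898, φ=331.34°, ℓ=1.9288
cmd 1: set ℓ=1.0240 → (κ,φ,ℓ)=(1.2898,331.34°,1.0240) → tip=(0.5120,-0.2798,0.7512)
cmd 2: set κ=0.3782 → (κ,φ,ℓ)=(0.3782,331.34°,1.0240) → tip=(0.1718,-0.0939,0.9986)
cmd 3: set φ=324.34° → (κ,φ,ℓ)=(0.3782,324.34°,1.0240) → tip=(0.1591,-0.1142,0.9986)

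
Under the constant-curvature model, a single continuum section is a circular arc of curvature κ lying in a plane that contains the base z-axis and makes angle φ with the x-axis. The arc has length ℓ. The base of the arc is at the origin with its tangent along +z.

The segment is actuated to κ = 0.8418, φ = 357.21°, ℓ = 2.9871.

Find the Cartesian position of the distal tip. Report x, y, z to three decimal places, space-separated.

θ = κ·ℓ = 0.8418 × 2.9871 = 2.51454 rad
ρ = (1 − cos θ)/κ = (1 − -0.80976)/0.8418 = 2.14987
z = sin θ / κ = 0.58676/0.8418 = 0.69703
x = ρ cos φ = 2.14987 × cos(357.21°) = 2.14732
y = ρ sin φ = 2.14987 × sin(357.21°) = -0.10465

2.147 -0.105 0.697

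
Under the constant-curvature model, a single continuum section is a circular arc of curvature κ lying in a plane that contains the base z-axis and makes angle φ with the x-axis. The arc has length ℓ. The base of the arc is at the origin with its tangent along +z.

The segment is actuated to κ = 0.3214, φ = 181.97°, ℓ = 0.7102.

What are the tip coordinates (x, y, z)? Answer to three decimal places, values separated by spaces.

θ = κ·ℓ = 0.3214 × 0.7102 = 0.22826 rad
ρ = (1 − cos θ)/κ = (1 − 0.97406)/0.3214 = 0.08070
z = sin θ / κ = 0.22628/0.3214 = 0.70405
x = ρ cos φ = 0.08070 × cos(181.97°) = -0.08066
y = ρ sin φ = 0.08070 × sin(181.97°) = -0.00277

-0.081 -0.003 0.704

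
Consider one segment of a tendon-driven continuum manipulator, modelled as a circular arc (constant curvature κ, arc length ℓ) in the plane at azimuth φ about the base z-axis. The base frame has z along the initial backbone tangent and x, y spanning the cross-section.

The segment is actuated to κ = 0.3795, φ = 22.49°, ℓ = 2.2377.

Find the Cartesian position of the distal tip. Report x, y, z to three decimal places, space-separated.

0.826 0.342 1.978

θ = κ·ℓ = 0.3795 × 2.2377 = 0.84921 rad
ρ = (1 − cos θ)/κ = (1 − 0.66058)/0.3795 = 0.89439
z = sin θ / κ = 0.75076/0.3795 = 1.97828
x = ρ cos φ = 0.89439 × cos(22.49°) = 0.82637
y = ρ sin φ = 0.89439 × sin(22.49°) = 0.34212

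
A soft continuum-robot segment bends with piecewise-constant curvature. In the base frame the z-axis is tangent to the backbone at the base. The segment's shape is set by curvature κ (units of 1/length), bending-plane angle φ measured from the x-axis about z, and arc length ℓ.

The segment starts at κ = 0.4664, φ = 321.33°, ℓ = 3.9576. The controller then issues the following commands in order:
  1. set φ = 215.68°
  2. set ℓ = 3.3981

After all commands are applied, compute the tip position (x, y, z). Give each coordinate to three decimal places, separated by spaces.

initial: κ=0.4664, φ=321.33°, ℓ=3.9576
cmd 1: set φ=215.68° → (κ,φ,ℓ)=(0.4664,215.68°,3.9576) → tip=(-2.2146,-1.5902,2.0635)
cmd 2: set ℓ=3.3981 → (κ,φ,ℓ)=(0.4664,215.68°,3.3981) → tip=(-1.7661,-1.2682,2.1439)

-1.766 -1.268 2.144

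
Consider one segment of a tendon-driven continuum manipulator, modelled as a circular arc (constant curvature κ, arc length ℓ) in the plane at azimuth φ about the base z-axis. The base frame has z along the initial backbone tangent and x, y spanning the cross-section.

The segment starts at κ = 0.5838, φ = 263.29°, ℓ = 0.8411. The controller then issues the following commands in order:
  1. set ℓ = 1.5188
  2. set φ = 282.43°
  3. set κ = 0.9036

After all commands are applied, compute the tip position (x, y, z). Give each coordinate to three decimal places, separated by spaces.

0.191 -0.868 1.085

initial: κ=0.5838, φ=263.29°, ℓ=0.8411
cmd 1: set ℓ=1.5188 → (κ,φ,ℓ)=(0.5838,263.29°,1.5188) → tip=(-0.0737,-0.6260,1.3275)
cmd 2: set φ=282.43° → (κ,φ,ℓ)=(0.5838,282.43°,1.5188) → tip=(0.1357,-0.6156,1.3275)
cmd 3: set κ=0.9036 → (κ,φ,ℓ)=(0.9036,282.43°,1.5188) → tip=(0.1913,-0.8677,1.0850)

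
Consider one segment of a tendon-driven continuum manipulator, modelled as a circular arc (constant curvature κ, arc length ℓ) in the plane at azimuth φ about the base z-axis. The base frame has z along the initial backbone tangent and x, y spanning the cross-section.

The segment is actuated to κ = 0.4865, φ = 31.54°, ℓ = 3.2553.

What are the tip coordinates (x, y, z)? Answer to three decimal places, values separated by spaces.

1.774 1.089 2.055

θ = κ·ℓ = 0.4865 × 3.2553 = 1.58370 rad
ρ = (1 − cos θ)/κ = (1 − -0.01291)/0.4865 = 2.08203
z = sin θ / κ = 0.99992/0.4865 = 2.05533
x = ρ cos φ = 2.08203 × cos(31.54°) = 1.77446
y = ρ sin φ = 2.08203 × sin(31.54°) = 1.08910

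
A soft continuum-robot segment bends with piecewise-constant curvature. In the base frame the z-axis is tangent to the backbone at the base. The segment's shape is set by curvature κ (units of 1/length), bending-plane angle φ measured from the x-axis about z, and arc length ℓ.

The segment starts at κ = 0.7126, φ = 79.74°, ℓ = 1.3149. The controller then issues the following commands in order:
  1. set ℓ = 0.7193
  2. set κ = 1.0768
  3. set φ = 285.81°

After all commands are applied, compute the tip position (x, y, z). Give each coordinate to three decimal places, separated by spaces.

initial: κ=0.7126, φ=79.74°, ℓ=1.3149
cmd 1: set ℓ=0.7193 → (κ,φ,ℓ)=(0.7126,79.74°,0.7193) → tip=(0.0321,0.1775,0.6882)
cmd 2: set κ=1.0768 → (κ,φ,ℓ)=(1.0768,79.74°,0.7193) → tip=(0.0472,0.2607,0.6495)
cmd 3: set φ=285.81° → (κ,φ,ℓ)=(1.0768,285.81°,0.7193) → tip=(0.0722,-0.2549,0.6495)

0.072 -0.255 0.650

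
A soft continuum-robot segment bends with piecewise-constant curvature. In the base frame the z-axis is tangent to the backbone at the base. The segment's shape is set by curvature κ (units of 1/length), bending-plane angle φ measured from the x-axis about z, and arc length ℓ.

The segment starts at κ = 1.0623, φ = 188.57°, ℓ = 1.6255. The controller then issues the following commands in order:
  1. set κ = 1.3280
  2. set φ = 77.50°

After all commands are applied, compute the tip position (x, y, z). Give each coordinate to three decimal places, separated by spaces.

0.253 1.143 0.627

initial: κ=1.0623, φ=188.57°, ℓ=1.6255
cmd 1: set κ=1.3280 → (κ,φ,ℓ)=(1.3280,188.57°,1.6255) → tip=(-1.1576,-0.1744,0.6266)
cmd 2: set φ=77.50° → (κ,φ,ℓ)=(1.3280,77.50°,1.6255) → tip=(0.2534,1.1429,0.6266)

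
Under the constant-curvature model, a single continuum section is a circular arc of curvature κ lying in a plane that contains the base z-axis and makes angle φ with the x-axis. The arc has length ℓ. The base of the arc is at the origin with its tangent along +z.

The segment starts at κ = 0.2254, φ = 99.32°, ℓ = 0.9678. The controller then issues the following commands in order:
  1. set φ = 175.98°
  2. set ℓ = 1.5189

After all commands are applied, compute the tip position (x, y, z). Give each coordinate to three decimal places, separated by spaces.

initial: κ=0.2254, φ=99.32°, ℓ=0.9678
cmd 1: set φ=175.98° → (κ,φ,ℓ)=(0.2254,175.98°,0.9678) → tip=(-0.1049,0.0074,0.9601)
cmd 2: set ℓ=1.5189 → (κ,φ,ℓ)=(0.2254,175.98°,1.5189) → tip=(-0.2568,0.0181,1.4894)

-0.257 0.018 1.489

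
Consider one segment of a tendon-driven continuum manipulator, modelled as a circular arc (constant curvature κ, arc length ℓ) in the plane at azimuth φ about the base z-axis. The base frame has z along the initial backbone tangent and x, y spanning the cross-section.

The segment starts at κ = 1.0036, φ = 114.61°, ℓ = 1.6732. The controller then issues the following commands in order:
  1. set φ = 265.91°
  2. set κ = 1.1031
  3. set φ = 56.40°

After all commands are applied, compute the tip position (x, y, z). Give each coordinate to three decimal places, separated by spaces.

initial: κ=1.0036, φ=114.61°, ℓ=1.6732
cmd 1: set φ=265.91° → (κ,φ,ℓ)=(1.0036,265.91°,1.6732) → tip=(-0.0788,-1.1014,0.9906)
cmd 2: set κ=1.1031 → (κ,φ,ℓ)=(1.1031,265.91°,1.6732) → tip=(-0.0822,-1.1497,0.8725)
cmd 3: set φ=56.40° → (κ,φ,ℓ)=(1.1031,56.40°,1.6732) → tip=(0.6379,0.9600,0.8725)

0.638 0.960 0.872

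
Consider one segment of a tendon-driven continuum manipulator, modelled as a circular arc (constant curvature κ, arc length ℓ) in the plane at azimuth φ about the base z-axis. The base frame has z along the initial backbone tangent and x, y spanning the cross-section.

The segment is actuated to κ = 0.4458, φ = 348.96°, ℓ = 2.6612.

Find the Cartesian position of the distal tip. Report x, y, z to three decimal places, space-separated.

θ = κ·ℓ = 0.4458 × 2.6612 = 1.18636 rad
ρ = (1 − cos θ)/κ = (1 − 0.37503)/0.4458 = 1.40190
z = sin θ / κ = 0.92701/0.4458 = 2.07943
x = ρ cos φ = 1.40190 × cos(348.96°) = 1.37595
y = ρ sin φ = 1.40190 × sin(348.96°) = -0.26846

1.376 -0.268 2.079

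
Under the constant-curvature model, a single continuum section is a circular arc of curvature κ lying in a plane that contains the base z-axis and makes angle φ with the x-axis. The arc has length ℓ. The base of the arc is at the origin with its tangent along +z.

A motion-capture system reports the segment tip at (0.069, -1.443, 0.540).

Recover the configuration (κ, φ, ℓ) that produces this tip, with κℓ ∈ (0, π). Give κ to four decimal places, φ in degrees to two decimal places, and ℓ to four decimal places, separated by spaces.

1.2147 272.74 1.9973

ρ = √(x²+y²) = √(0.069² + -1.443²) = 1.44465
φ = atan2(y, x) mod 360° = atan2(-1.443, 0.069) = 272.7376°
|p|² = ρ² + z² = 1.44465² + 0.540² = 2.37861
κ = 2ρ / |p|² = 2×1.44465 / 2.37861 = 1.21470
θ = 2·atan2(ρ, z) = 2·atan2(1.44465, 0.540) = 2.42617 rad
ℓ = θ/κ = 2.42617/1.21470 = 1.99734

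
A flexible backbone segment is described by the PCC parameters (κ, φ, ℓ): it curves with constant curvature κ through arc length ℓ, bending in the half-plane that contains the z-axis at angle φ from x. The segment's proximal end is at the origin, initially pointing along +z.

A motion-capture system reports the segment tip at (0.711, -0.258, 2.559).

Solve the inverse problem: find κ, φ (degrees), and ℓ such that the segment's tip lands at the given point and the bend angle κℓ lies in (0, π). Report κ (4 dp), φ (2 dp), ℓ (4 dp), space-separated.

ρ = √(x²+y²) = √(0.711² + -0.258²) = 0.75636
φ = atan2(y, x) mod 360° = atan2(-0.258, 0.711) = 340.0557°
|p|² = ρ² + z² = 0.75636² + 2.559² = 7.12057
κ = 2ρ / |p|² = 2×0.75636 / 7.12057 = 0.21244
θ = 2·atan2(ρ, z) = 2·atan2(0.75636, 2.559) = 0.57477 rad
ℓ = θ/κ = 0.57477/0.21244 = 2.70553

0.2124 340.06 2.7055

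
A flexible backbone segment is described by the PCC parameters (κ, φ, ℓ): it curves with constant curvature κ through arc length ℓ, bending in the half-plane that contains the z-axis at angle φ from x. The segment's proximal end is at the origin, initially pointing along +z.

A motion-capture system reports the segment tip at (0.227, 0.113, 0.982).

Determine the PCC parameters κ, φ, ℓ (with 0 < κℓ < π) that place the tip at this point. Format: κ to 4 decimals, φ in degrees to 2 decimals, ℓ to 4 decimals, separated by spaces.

ρ = √(x²+y²) = √(0.227² + 0.113²) = 0.25357
φ = atan2(y, x) mod 360° = atan2(0.113, 0.227) = 26.4640°
|p|² = ρ² + z² = 0.25357² + 0.982² = 1.02862
κ = 2ρ / |p|² = 2×0.25357 / 1.02862 = 0.49303
θ = 2·atan2(ρ, z) = 2·atan2(0.25357, 0.982) = 0.50540 rad
ℓ = θ/κ = 0.50540/0.49303 = 1.02508

0.4930 26.46 1.0251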